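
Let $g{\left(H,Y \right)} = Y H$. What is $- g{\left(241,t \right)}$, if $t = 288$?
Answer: $-69408$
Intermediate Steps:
$g{\left(H,Y \right)} = H Y$
$- g{\left(241,t \right)} = - 241 \cdot 288 = \left(-1\right) 69408 = -69408$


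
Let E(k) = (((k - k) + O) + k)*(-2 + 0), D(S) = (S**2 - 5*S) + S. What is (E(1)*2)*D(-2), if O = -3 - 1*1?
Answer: 144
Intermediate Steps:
O = -4 (O = -3 - 1 = -4)
D(S) = S**2 - 4*S
E(k) = 8 - 2*k (E(k) = (((k - k) - 4) + k)*(-2 + 0) = ((0 - 4) + k)*(-2) = (-4 + k)*(-2) = 8 - 2*k)
(E(1)*2)*D(-2) = ((8 - 2*1)*2)*(-2*(-4 - 2)) = ((8 - 2)*2)*(-2*(-6)) = (6*2)*12 = 12*12 = 144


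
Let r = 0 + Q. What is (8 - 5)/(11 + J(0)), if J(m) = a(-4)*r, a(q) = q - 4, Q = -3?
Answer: 3/35 ≈ 0.085714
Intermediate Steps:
r = -3 (r = 0 - 3 = -3)
a(q) = -4 + q
J(m) = 24 (J(m) = (-4 - 4)*(-3) = -8*(-3) = 24)
(8 - 5)/(11 + J(0)) = (8 - 5)/(11 + 24) = 3/35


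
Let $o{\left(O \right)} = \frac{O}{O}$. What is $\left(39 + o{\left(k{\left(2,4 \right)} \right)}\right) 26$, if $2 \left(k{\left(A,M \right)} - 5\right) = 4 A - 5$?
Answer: $1040$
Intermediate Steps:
$k{\left(A,M \right)} = \frac{5}{2} + 2 A$ ($k{\left(A,M \right)} = 5 + \frac{4 A - 5}{2} = 5 + \frac{-5 + 4 A}{2} = 5 + \left(- \frac{5}{2} + 2 A\right) = \frac{5}{2} + 2 A$)
$o{\left(O \right)} = 1$
$\left(39 + o{\left(k{\left(2,4 \right)} \right)}\right) 26 = \left(39 + 1\right) 26 = 40 \cdot 26 = 1040$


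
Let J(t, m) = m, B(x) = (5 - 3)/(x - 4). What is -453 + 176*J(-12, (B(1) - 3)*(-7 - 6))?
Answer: 23809/3 ≈ 7936.3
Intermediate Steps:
B(x) = 2/(-4 + x)
-453 + 176*J(-12, (B(1) - 3)*(-7 - 6)) = -453 + 176*((2/(-4 + 1) - 3)*(-7 - 6)) = -453 + 176*((2/(-3) - 3)*(-13)) = -453 + 176*((2*(-⅓) - 3)*(-13)) = -453 + 176*((-⅔ - 3)*(-13)) = -453 + 176*(-11/3*(-13)) = -453 + 176*(143/3) = -453 + 25168/3 = 23809/3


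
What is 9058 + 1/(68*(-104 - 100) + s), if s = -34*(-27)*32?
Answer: 140435233/15504 ≈ 9058.0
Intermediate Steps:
s = 29376 (s = 918*32 = 29376)
9058 + 1/(68*(-104 - 100) + s) = 9058 + 1/(68*(-104 - 100) + 29376) = 9058 + 1/(68*(-204) + 29376) = 9058 + 1/(-13872 + 29376) = 9058 + 1/15504 = 140435233/15504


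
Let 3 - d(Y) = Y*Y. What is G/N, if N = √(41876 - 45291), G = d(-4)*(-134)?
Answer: -1742*I*√3415/3415 ≈ -29.809*I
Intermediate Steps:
d(Y) = 3 - Y² (d(Y) = 3 - Y*Y = 3 - Y²)
G = 1742 (G = (3 - 1*(-4)²)*(-134) = (3 - 1*16)*(-134) = (3 - 16)*(-134) = -13*(-134) = 1742)
N = I*√3415 (N = √(-3415) = I*√3415 ≈ 58.438*I)
G/N = 1742/((I*√3415)) = 1742*(-I*√3415/3415) = -1742*I*√3415/3415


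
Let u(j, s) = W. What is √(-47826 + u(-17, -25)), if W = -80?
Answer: I*√47906 ≈ 218.87*I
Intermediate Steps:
u(j, s) = -80
√(-47826 + u(-17, -25)) = √(-47826 - 80) = √(-47906) = I*√47906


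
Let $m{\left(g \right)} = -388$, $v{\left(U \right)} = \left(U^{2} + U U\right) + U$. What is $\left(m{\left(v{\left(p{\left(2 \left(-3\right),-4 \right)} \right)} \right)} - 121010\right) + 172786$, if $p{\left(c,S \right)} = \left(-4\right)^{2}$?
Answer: $51388$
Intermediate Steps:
$p{\left(c,S \right)} = 16$
$v{\left(U \right)} = U + 2 U^{2}$ ($v{\left(U \right)} = \left(U^{2} + U^{2}\right) + U = 2 U^{2} + U = U + 2 U^{2}$)
$\left(m{\left(v{\left(p{\left(2 \left(-3\right),-4 \right)} \right)} \right)} - 121010\right) + 172786 = \left(-388 - 121010\right) + 172786 = -121398 + 172786 = 51388$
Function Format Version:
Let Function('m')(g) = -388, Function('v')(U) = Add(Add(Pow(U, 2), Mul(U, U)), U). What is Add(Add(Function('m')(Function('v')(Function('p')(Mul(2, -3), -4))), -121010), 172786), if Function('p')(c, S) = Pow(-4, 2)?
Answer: 51388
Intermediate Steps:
Function('p')(c, S) = 16
Function('v')(U) = Add(U, Mul(2, Pow(U, 2))) (Function('v')(U) = Add(Add(Pow(U, 2), Pow(U, 2)), U) = Add(Mul(2, Pow(U, 2)), U) = Add(U, Mul(2, Pow(U, 2))))
Add(Add(Function('m')(Function('v')(Function('p')(Mul(2, -3), -4))), -121010), 172786) = Add(Add(-388, -121010), 172786) = Add(-121398, 172786) = 51388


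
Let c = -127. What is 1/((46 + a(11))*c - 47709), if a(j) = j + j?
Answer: -1/56345 ≈ -1.7748e-5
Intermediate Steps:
a(j) = 2*j
1/((46 + a(11))*c - 47709) = 1/((46 + 2*11)*(-127) - 47709) = 1/((46 + 22)*(-127) - 47709) = 1/(68*(-127) - 47709) = 1/(-8636 - 47709) = 1/(-56345) = -1/56345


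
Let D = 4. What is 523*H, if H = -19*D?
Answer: -39748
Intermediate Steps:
H = -76 (H = -19*4 = -76)
523*H = 523*(-76) = -39748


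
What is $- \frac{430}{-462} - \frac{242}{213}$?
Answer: $- \frac{1123}{5467} \approx -0.20541$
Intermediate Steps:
$- \frac{430}{-462} - \frac{242}{213} = \left(-430\right) \left(- \frac{1}{462}\right) - \frac{242}{213} = \frac{215}{231} - \frac{242}{213} = - \frac{1123}{5467}$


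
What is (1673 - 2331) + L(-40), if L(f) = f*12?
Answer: -1138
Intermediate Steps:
L(f) = 12*f
(1673 - 2331) + L(-40) = (1673 - 2331) + 12*(-40) = -658 - 480 = -1138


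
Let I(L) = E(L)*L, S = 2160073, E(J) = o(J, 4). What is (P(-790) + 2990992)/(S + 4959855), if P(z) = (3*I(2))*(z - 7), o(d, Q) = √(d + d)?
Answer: 745357/1779982 ≈ 0.41874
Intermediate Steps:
o(d, Q) = √2*√d (o(d, Q) = √(2*d) = √2*√d)
E(J) = √2*√J
I(L) = √2*L^(3/2) (I(L) = (√2*√L)*L = √2*L^(3/2))
P(z) = -84 + 12*z (P(z) = (3*(√2*2^(3/2)))*(z - 7) = (3*(√2*(2*√2)))*(-7 + z) = (3*4)*(-7 + z) = 12*(-7 + z) = -84 + 12*z)
(P(-790) + 2990992)/(S + 4959855) = ((-84 + 12*(-790)) + 2990992)/(2160073 + 4959855) = ((-84 - 9480) + 2990992)/7119928 = (-9564 + 2990992)*(1/7119928) = 2981428*(1/7119928) = 745357/1779982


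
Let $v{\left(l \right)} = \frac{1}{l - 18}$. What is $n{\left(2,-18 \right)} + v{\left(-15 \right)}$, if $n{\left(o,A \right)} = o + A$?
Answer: $- \frac{529}{33} \approx -16.03$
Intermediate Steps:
$n{\left(o,A \right)} = A + o$
$v{\left(l \right)} = \frac{1}{-18 + l}$
$n{\left(2,-18 \right)} + v{\left(-15 \right)} = \left(-18 + 2\right) + \frac{1}{-18 - 15} = -16 + \frac{1}{-33} = -16 - \frac{1}{33} = - \frac{529}{33}$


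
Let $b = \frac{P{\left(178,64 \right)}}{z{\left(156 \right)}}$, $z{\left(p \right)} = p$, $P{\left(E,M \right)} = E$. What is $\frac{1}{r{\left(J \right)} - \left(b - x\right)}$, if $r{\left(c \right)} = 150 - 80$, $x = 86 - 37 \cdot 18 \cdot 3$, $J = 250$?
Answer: $- \frac{78}{143765} \approx -0.00054255$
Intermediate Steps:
$x = -1912$ ($x = 86 - 1998 = -1912$)
$b = \frac{89}{78}$ ($b = \frac{178}{156} = 178 \cdot \frac{1}{156} = \frac{89}{78} \approx 1.141$)
$r{\left(c \right)} = 70$ ($r{\left(c \right)} = 150 - 80 = 70$)
$\frac{1}{r{\left(J \right)} - \left(b - x\right)} = \frac{1}{70 - \frac{149225}{78}} = \frac{1}{- \frac{143765}{78}} = - \frac{78}{143765}$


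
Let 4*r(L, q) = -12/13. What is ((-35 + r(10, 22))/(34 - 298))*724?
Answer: 41449/429 ≈ 96.618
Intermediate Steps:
r(L, q) = -3/13 (r(L, q) = (-12/13)/4 = (-12*1/13)/4 = (¼)*(-12/13) = -3/13)
((-35 + r(10, 22))/(34 - 298))*724 = ((-35 - 3/13)/(34 - 298))*724 = -458/13/(-264)*724 = -458/13*(-1/264)*724 = (229/1716)*724 = 41449/429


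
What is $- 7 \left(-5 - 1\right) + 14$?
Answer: $56$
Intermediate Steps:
$- 7 \left(-5 - 1\right) + 14 = \left(-7\right) \left(-6\right) + 14 = 42 + 14 = 56$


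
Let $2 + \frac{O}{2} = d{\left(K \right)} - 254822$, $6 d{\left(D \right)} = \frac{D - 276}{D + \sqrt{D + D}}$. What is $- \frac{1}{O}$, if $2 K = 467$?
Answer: $\frac{991769520957}{505453413508132441} + \frac{510 \sqrt{467}}{505453413508132441} \approx 1.9621 \cdot 10^{-6}$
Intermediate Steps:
$K = \frac{467}{2}$ ($K = \frac{1}{2} \cdot 467 = \frac{467}{2} \approx 233.5$)
$d{\left(D \right)} = \frac{-276 + D}{6 \left(D + \sqrt{2} \sqrt{D}\right)}$ ($d{\left(D \right)} = \frac{\left(D - 276\right) \frac{1}{D + \sqrt{D + D}}}{6} = \frac{\left(-276 + D\right) \frac{1}{D + \sqrt{2 D}}}{6} = \frac{\left(-276 + D\right) \frac{1}{D + \sqrt{2} \sqrt{D}}}{6} = \frac{\frac{1}{D + \sqrt{2} \sqrt{D}} \left(-276 + D\right)}{6} = \frac{-276 + D}{6 \left(D + \sqrt{2} \sqrt{D}\right)}$)
$O = -509648 - \frac{85}{6 \left(\frac{467}{2} + \sqrt{467}\right)}$ ($O = -4 + 2 \left(\frac{-46 + \frac{1}{6} \cdot \frac{467}{2}}{\frac{467}{2} + \sqrt{2} \sqrt{\frac{467}{2}}} - 254822\right) = -4 + 2 \left(\frac{-46 + \frac{467}{12}}{\frac{467}{2} + \sqrt{2} \frac{\sqrt{934}}{2}} - 254822\right) = -4 + 2 \left(\frac{1}{\frac{467}{2} + \sqrt{467}} \left(- \frac{85}{12}\right) - 254822\right) = -4 + 2 \left(- \frac{85}{12 \left(\frac{467}{2} + \sqrt{467}\right)} - 254822\right) = -4 + 2 \left(-254822 - \frac{85}{12 \left(\frac{467}{2} + \sqrt{467}\right)}\right) = -4 - \left(509644 + \frac{85}{6 \left(\frac{467}{2} + \sqrt{467}\right)}\right) = -509648 - \frac{85}{6 \left(\frac{467}{2} + \sqrt{467}\right)} \approx -5.0965 \cdot 10^{5}$)
$- \frac{1}{O} = - \frac{1}{- \frac{707901157}{1389} + \frac{170 \sqrt{467}}{648663}}$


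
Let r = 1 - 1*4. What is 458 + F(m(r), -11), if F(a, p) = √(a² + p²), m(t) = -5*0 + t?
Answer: 458 + √130 ≈ 469.40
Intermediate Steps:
r = -3 (r = 1 - 4 = -3)
m(t) = t (m(t) = 0 + t = t)
458 + F(m(r), -11) = 458 + √((-3)² + (-11)²) = 458 + √(9 + 121) = 458 + √130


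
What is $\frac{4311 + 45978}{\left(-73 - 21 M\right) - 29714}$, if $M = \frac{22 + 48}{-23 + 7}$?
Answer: $- \frac{134104}{79187} \approx -1.6935$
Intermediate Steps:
$M = - \frac{35}{8}$ ($M = \frac{70}{-16} = 70 \left(- \frac{1}{16}\right) = - \frac{35}{8} \approx -4.375$)
$\frac{4311 + 45978}{\left(-73 - 21 M\right) - 29714} = \frac{4311 + 45978}{\left(-73 - - \frac{735}{8}\right) - 29714} = \frac{50289}{\left(-73 + \frac{735}{8}\right) - 29714} = \frac{50289}{\frac{151}{8} - 29714} = \frac{50289}{- \frac{237561}{8}} = 50289 \left(- \frac{8}{237561}\right) = - \frac{134104}{79187}$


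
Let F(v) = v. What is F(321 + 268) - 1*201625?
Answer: -201036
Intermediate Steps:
F(321 + 268) - 1*201625 = (321 + 268) - 1*201625 = 589 - 201625 = -201036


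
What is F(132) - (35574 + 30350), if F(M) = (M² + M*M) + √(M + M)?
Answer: -31076 + 2*√66 ≈ -31060.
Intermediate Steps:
F(M) = 2*M² + √2*√M (F(M) = (M² + M²) + √(2*M) = 2*M² + √2*√M)
F(132) - (35574 + 30350) = (2*132² + √2*√132) - (35574 + 30350) = (2*17424 + √2*(2*√33)) - 1*65924 = (34848 + 2*√66) - 65924 = -31076 + 2*√66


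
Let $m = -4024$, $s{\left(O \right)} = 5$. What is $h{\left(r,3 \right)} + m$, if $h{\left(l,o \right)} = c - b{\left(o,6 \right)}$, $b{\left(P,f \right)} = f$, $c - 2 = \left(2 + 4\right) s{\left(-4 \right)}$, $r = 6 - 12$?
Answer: $-3998$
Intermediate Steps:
$r = -6$ ($r = 6 - 12 = -6$)
$c = 32$ ($c = 2 + \left(2 + 4\right) 5 = 2 + 6 \cdot 5 = 2 + 30 = 32$)
$h{\left(l,o \right)} = 26$ ($h{\left(l,o \right)} = 32 - 6 = 26$)
$h{\left(r,3 \right)} + m = 26 - 4024 = -3998$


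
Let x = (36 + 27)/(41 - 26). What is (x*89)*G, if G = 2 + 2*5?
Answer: 22428/5 ≈ 4485.6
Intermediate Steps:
x = 21/5 (x = 63/15 = 63*(1/15) = 21/5 ≈ 4.2000)
G = 12 (G = 2 + 10 = 12)
(x*89)*G = ((21/5)*89)*12 = (1869/5)*12 = 22428/5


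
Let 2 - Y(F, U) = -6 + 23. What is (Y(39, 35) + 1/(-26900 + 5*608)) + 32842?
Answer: 783252219/23860 ≈ 32827.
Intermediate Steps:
Y(F, U) = -15 (Y(F, U) = 2 - (-6 + 23) = 2 - 1*17 = 2 - 17 = -15)
(Y(39, 35) + 1/(-26900 + 5*608)) + 32842 = (-15 + 1/(-26900 + 5*608)) + 32842 = (-15 + 1/(-26900 + 3040)) + 32842 = (-15 + 1/(-23860)) + 32842 = (-15 - 1/23860) + 32842 = -357901/23860 + 32842 = 783252219/23860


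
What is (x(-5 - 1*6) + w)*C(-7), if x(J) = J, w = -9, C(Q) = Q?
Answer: 140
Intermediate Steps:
(x(-5 - 1*6) + w)*C(-7) = ((-5 - 1*6) - 9)*(-7) = ((-5 - 6) - 9)*(-7) = (-11 - 9)*(-7) = -20*(-7) = 140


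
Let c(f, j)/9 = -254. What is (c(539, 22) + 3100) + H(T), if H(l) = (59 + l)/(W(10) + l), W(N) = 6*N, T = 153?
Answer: 173594/213 ≈ 815.00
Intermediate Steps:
c(f, j) = -2286 (c(f, j) = 9*(-254) = -2286)
H(l) = (59 + l)/(60 + l) (H(l) = (59 + l)/(6*10 + l) = (59 + l)/(60 + l))
(c(539, 22) + 3100) + H(T) = (-2286 + 3100) + (59 + 153)/(60 + 153) = 814 + 212/213 = 173594/213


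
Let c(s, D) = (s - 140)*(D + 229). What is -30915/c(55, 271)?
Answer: 6183/8500 ≈ 0.72741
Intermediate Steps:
c(s, D) = (-140 + s)*(229 + D)
-30915/c(55, 271) = -30915/(-32060 - 140*271 + 229*55 + 271*55) = -30915/(-32060 - 37940 + 12595 + 14905) = -30915/(-42500) = -30915*(-1/42500) = 6183/8500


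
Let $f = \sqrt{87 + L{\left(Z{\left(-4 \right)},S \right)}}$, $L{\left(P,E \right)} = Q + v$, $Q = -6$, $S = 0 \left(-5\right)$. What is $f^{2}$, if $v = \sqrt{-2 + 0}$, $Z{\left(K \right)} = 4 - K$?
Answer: $81 + i \sqrt{2} \approx 81.0 + 1.4142 i$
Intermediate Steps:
$S = 0$
$v = i \sqrt{2}$ ($v = \sqrt{-2} = i \sqrt{2} \approx 1.4142 i$)
$L{\left(P,E \right)} = -6 + i \sqrt{2}$
$f = \sqrt{81 + i \sqrt{2}}$ ($f = \sqrt{87 - \left(6 - i \sqrt{2}\right)} = \sqrt{81 + i \sqrt{2}} \approx 9.0003 + 0.07856 i$)
$f^{2} = \left(\sqrt{81 + i \sqrt{2}}\right)^{2} = 81 + i \sqrt{2}$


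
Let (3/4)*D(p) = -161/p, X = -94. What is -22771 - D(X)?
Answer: -3211033/141 ≈ -22773.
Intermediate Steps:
D(p) = -644/(3*p) (D(p) = 4*(-161/p)/3 = -644/(3*p))
-22771 - D(X) = -22771 - (-644)/(3*(-94)) = -22771 - (-644)*(-1)/(3*94) = -22771 - 1*322/141 = -22771 - 322/141 = -3211033/141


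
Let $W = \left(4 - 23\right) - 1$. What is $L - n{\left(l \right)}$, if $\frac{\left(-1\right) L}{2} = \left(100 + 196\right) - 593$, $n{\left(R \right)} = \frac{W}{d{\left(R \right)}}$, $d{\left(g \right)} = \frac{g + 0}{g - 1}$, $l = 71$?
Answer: $\frac{43574}{71} \approx 613.72$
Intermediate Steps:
$W = -20$ ($W = -19 - 1 = -20$)
$d{\left(g \right)} = \frac{g}{-1 + g}$
$n{\left(R \right)} = - \frac{20 \left(-1 + R\right)}{R}$ ($n{\left(R \right)} = - \frac{20}{R \frac{1}{-1 + R}} = - 20 \frac{-1 + R}{R} = - \frac{20 \left(-1 + R\right)}{R}$)
$L = 594$ ($L = - 2 \left(\left(100 + 196\right) - 593\right) = - 2 \left(296 - 593\right) = \left(-2\right) \left(-297\right) = 594$)
$L - n{\left(l \right)} = 594 - \left(-20 + \frac{20}{71}\right) = 594 - - \frac{1400}{71} = 594 + \frac{1400}{71} = \frac{43574}{71}$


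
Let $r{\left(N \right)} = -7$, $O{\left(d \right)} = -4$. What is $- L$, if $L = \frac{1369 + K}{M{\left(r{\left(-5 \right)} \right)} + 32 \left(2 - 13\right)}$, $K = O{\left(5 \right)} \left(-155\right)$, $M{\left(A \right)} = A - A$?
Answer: $\frac{1989}{352} \approx 5.6506$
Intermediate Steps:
$M{\left(A \right)} = 0$
$K = 620$ ($K = \left(-4\right) \left(-155\right) = 620$)
$L = - \frac{1989}{352}$ ($L = \frac{1369 + 620}{0 + 32 \left(2 - 13\right)} = \frac{1989}{0 + 32 \left(-11\right)} = \frac{1989}{0 - 352} = \frac{1989}{-352} = 1989 \left(- \frac{1}{352}\right) = - \frac{1989}{352} \approx -5.6506$)
$- L = \left(-1\right) \left(- \frac{1989}{352}\right) = \frac{1989}{352}$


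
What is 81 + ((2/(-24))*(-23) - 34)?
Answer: 587/12 ≈ 48.917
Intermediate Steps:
81 + ((2/(-24))*(-23) - 34) = 81 + ((2*(-1/24))*(-23) - 34) = 81 + (-1/12*(-23) - 34) = 81 + (23/12 - 34) = 81 - 385/12 = 587/12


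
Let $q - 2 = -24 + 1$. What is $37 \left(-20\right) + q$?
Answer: $-761$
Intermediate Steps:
$q = -21$ ($q = 2 + \left(-24 + 1\right) = 2 - 23 = -21$)
$37 \left(-20\right) + q = 37 \left(-20\right) - 21 = -740 - 21 = -761$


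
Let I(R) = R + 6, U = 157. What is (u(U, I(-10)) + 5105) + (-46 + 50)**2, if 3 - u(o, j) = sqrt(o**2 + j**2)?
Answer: 5124 - sqrt(24665) ≈ 4967.0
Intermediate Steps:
I(R) = 6 + R
u(o, j) = 3 - sqrt(j**2 + o**2) (u(o, j) = 3 - sqrt(o**2 + j**2) = 3 - sqrt(j**2 + o**2))
(u(U, I(-10)) + 5105) + (-46 + 50)**2 = ((3 - sqrt((6 - 10)**2 + 157**2)) + 5105) + (-46 + 50)**2 = ((3 - sqrt((-4)**2 + 24649)) + 5105) + 4**2 = ((3 - sqrt(16 + 24649)) + 5105) + 16 = ((3 - sqrt(24665)) + 5105) + 16 = (5108 - sqrt(24665)) + 16 = 5124 - sqrt(24665)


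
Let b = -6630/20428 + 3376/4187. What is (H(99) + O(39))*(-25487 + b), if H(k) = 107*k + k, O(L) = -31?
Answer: -11620030491784827/42766018 ≈ -2.7171e+8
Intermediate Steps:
b = 20602559/42766018 (b = -6630*1/20428 + 3376*(1/4187) = -3315/10214 + 3376/4187 = 20602559/42766018 ≈ 0.48175)
H(k) = 108*k
(H(99) + O(39))*(-25487 + b) = (108*99 - 31)*(-25487 + 20602559/42766018) = (10692 - 31)*(-1089956898207/42766018) = 10661*(-1089956898207/42766018) = -11620030491784827/42766018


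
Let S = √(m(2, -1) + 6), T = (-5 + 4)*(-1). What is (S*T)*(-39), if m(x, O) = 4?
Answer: -39*√10 ≈ -123.33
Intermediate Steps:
T = 1 (T = -1*(-1) = 1)
S = √10 (S = √(4 + 6) = √10 ≈ 3.1623)
(S*T)*(-39) = (√10*1)*(-39) = √10*(-39) = -39*√10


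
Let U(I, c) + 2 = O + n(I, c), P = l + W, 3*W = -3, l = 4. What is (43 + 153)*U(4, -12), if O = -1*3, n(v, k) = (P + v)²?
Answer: 8624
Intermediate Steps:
W = -1 (W = (⅓)*(-3) = -1)
P = 3 (P = 4 - 1 = 3)
n(v, k) = (3 + v)²
O = -3
U(I, c) = -5 + (3 + I)² (U(I, c) = -2 + (-3 + (3 + I)²) = -5 + (3 + I)²)
(43 + 153)*U(4, -12) = (43 + 153)*(-5 + (3 + 4)²) = 196*(-5 + 7²) = 196*(-5 + 49) = 196*44 = 8624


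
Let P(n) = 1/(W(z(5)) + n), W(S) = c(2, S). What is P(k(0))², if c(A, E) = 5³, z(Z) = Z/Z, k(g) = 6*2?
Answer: 1/18769 ≈ 5.3279e-5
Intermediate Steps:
k(g) = 12
z(Z) = 1
c(A, E) = 125
W(S) = 125
P(n) = 1/(125 + n)
P(k(0))² = (1/(125 + 12))² = (1/137)² = 1/18769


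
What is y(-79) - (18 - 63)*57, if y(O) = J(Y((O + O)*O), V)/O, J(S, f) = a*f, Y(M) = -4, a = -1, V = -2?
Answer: 202633/79 ≈ 2565.0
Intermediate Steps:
J(S, f) = -f
y(O) = 2/O (y(O) = (-1*(-2))/O = 2/O)
y(-79) - (18 - 63)*57 = 2/(-79) - (18 - 63)*57 = 2*(-1/79) - (-45)*57 = -2/79 - 1*(-2565) = -2/79 + 2565 = 202633/79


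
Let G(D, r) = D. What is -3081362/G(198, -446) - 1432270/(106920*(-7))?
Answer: -166373087/10692 ≈ -15561.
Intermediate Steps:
-3081362/G(198, -446) - 1432270/(106920*(-7)) = -3081362/198 - 1432270/(106920*(-7)) = -3081362*1/198 - 1432270/(-748440) = -1540681/99 - 1432270*(-1/748440) = -1540681/99 + 20461/10692 = -166373087/10692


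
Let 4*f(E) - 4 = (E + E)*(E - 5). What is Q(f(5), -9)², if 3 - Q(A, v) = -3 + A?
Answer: 25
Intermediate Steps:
f(E) = 1 + E*(-5 + E)/2 (f(E) = 1 + ((E + E)*(E - 5))/4 = 1 + ((2*E)*(-5 + E))/4 = 1 + (2*E*(-5 + E))/4 = 1 + E*(-5 + E)/2)
Q(A, v) = 6 - A (Q(A, v) = 3 - (-3 + A) = 3 + (3 - A) = 6 - A)
Q(f(5), -9)² = (6 - (1 + (½)*5² - 5/2*5))² = (6 - (1 + (½)*25 - 25/2))² = (6 - (1 + 25/2 - 25/2))² = (6 - 1*1)² = (6 - 1)² = 5² = 25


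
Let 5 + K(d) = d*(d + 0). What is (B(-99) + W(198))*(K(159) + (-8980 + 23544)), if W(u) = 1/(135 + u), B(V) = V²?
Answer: 43342387520/111 ≈ 3.9047e+8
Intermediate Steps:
K(d) = -5 + d² (K(d) = -5 + d*(d + 0) = -5 + d*d = -5 + d²)
(B(-99) + W(198))*(K(159) + (-8980 + 23544)) = ((-99)² + 1/(135 + 198))*((-5 + 159²) + (-8980 + 23544)) = (9801 + 1/333)*((-5 + 25281) + 14564) = (9801 + 1/333)*(25276 + 14564) = (3263734/333)*39840 = 43342387520/111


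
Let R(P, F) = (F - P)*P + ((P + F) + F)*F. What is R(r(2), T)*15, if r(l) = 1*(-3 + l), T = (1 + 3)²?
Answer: 7185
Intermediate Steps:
T = 16 (T = 4² = 16)
r(l) = -3 + l
R(P, F) = F*(P + 2*F) + P*(F - P) (R(P, F) = P*(F - P) + ((F + P) + F)*F = P*(F - P) + (P + 2*F)*F = P*(F - P) + F*(P + 2*F) = F*(P + 2*F) + P*(F - P))
R(r(2), T)*15 = (-(-3 + 2)² + 2*16² + 2*16*(-3 + 2))*15 = (-1*(-1)² + 2*256 + 2*16*(-1))*15 = (-1*1 + 512 - 32)*15 = (-1 + 512 - 32)*15 = 479*15 = 7185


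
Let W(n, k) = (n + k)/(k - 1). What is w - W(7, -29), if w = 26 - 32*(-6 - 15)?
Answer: 10459/15 ≈ 697.27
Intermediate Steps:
w = 698 (w = 26 - 32*(-21) = 26 + 672 = 698)
W(n, k) = (k + n)/(-1 + k)
w - W(7, -29) = 698 - (-29 + 7)/(-1 - 29) = 698 - (-22)/(-30) = 698 - (-1)*(-22)/30 = 698 - 1*11/15 = 698 - 11/15 = 10459/15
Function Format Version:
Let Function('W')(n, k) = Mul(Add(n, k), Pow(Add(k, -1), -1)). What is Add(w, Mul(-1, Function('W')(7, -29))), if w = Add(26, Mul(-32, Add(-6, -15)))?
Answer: Rational(10459, 15) ≈ 697.27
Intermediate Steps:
w = 698 (w = Add(26, Mul(-32, -21)) = Add(26, 672) = 698)
Function('W')(n, k) = Mul(Pow(Add(-1, k), -1), Add(k, n)) (Function('W')(n, k) = Mul(Add(k, n), Pow(Add(-1, k), -1)) = Mul(Pow(Add(-1, k), -1), Add(k, n)))
Add(w, Mul(-1, Function('W')(7, -29))) = Add(698, Mul(-1, Mul(Pow(Add(-1, -29), -1), Add(-29, 7)))) = Add(698, Mul(-1, Mul(Pow(-30, -1), -22))) = Add(698, Mul(-1, Mul(Rational(-1, 30), -22))) = Add(698, Mul(-1, Rational(11, 15))) = Add(698, Rational(-11, 15)) = Rational(10459, 15)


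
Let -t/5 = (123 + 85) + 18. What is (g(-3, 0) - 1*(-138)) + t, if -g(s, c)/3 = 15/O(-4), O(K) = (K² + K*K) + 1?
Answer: -10927/11 ≈ -993.36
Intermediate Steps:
O(K) = 1 + 2*K² (O(K) = (K² + K²) + 1 = 2*K² + 1 = 1 + 2*K²)
g(s, c) = -15/11 (g(s, c) = -45/(1 + 2*(-4)²) = -45/(1 + 2*16) = -45/(1 + 32) = -45/33 = -3*5/11 = -15/11)
t = -1130 (t = -5*((123 + 85) + 18) = -5*(208 + 18) = -5*226 = -1130)
(g(-3, 0) - 1*(-138)) + t = (-15/11 - 1*(-138)) - 1130 = (-15/11 + 138) - 1130 = 1503/11 - 1130 = -10927/11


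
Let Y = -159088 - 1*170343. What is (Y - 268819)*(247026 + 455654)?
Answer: -420378310000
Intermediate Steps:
Y = -329431 (Y = -159088 - 170343 = -329431)
(Y - 268819)*(247026 + 455654) = (-329431 - 268819)*(247026 + 455654) = -598250*702680 = -420378310000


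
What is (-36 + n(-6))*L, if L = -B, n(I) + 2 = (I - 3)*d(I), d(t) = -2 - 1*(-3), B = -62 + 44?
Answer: -846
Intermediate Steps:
B = -18
d(t) = 1 (d(t) = -2 + 3 = 1)
n(I) = -5 + I (n(I) = -2 + (I - 3)*1 = -2 + (-3 + I)*1 = -2 + (-3 + I) = -5 + I)
L = 18 (L = -1*(-18) = 18)
(-36 + n(-6))*L = (-36 + (-5 - 6))*18 = (-36 - 11)*18 = -47*18 = -846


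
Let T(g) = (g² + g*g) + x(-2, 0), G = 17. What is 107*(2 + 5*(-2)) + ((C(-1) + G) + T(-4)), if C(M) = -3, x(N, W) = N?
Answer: -812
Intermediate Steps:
T(g) = -2 + 2*g² (T(g) = (g² + g*g) - 2 = (g² + g²) - 2 = 2*g² - 2 = -2 + 2*g²)
107*(2 + 5*(-2)) + ((C(-1) + G) + T(-4)) = 107*(2 + 5*(-2)) + ((-3 + 17) + (-2 + 2*(-4)²)) = 107*(2 - 10) + (14 + (-2 + 2*16)) = 107*(-8) + (14 + (-2 + 32)) = -856 + (14 + 30) = -856 + 44 = -812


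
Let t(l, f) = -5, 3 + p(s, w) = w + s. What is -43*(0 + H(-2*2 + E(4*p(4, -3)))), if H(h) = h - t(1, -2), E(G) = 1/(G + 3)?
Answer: -172/5 ≈ -34.400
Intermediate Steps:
p(s, w) = -3 + s + w (p(s, w) = -3 + (w + s) = -3 + (s + w) = -3 + s + w)
E(G) = 1/(3 + G)
H(h) = 5 + h (H(h) = h - 1*(-5) = h + 5 = 5 + h)
-43*(0 + H(-2*2 + E(4*p(4, -3)))) = -43*(0 + (5 + (-2*2 + 1/(3 + 4*(-3 + 4 - 3))))) = -43*(0 + (5 + (-4 + 1/(3 + 4*(-2))))) = -43*(0 + (5 + (-4 + 1/(3 - 8)))) = -43*(0 + (5 + (-4 + 1/(-5)))) = -43*(0 + (5 + (-4 - ⅕))) = -43*(0 + (5 - 21/5)) = -43*(0 + ⅘) = -43*⅘ = -172/5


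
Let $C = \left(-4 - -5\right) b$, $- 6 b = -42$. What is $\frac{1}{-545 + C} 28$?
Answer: $- \frac{14}{269} \approx -0.052045$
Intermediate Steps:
$b = 7$ ($b = \left(- \frac{1}{6}\right) \left(-42\right) = 7$)
$C = 7$ ($C = \left(-4 - -5\right) 7 = \left(-4 + 5\right) 7 = 1 \cdot 7 = 7$)
$\frac{1}{-545 + C} 28 = \frac{1}{-545 + 7} \cdot 28 = \frac{1}{-538} \cdot 28 = \left(- \frac{1}{538}\right) 28 = - \frac{14}{269}$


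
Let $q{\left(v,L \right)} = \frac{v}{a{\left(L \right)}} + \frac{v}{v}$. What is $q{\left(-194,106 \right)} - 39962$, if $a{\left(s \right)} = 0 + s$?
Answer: $- \frac{2118030}{53} \approx -39963.0$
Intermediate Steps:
$a{\left(s \right)} = s$
$q{\left(v,L \right)} = 1 + \frac{v}{L}$ ($q{\left(v,L \right)} = \frac{v}{L} + \frac{v}{v} = \frac{v}{L} + 1 = 1 + \frac{v}{L}$)
$q{\left(-194,106 \right)} - 39962 = \frac{106 - 194}{106} - 39962 = \frac{1}{106} \left(-88\right) - 39962 = - \frac{44}{53} - 39962 = - \frac{2118030}{53}$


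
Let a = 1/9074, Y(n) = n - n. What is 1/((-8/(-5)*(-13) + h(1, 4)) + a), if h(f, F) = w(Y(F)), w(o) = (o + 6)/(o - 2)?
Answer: -45370/1079801 ≈ -0.042017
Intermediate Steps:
Y(n) = 0
w(o) = (6 + o)/(-2 + o)
h(f, F) = -3 (h(f, F) = (6 + 0)/(-2 + 0) = 6/(-2) = -1/2*6 = -3)
a = 1/9074 ≈ 0.00011021
1/((-8/(-5)*(-13) + h(1, 4)) + a) = 1/((-8/(-5)*(-13) - 3) + 1/9074) = 1/((-8*(-1/5)*(-13) - 3) + 1/9074) = 1/(((8/5)*(-13) - 3) + 1/9074) = 1/((-104/5 - 3) + 1/9074) = 1/(-119/5 + 1/9074) = 1/(-1079801/45370) = -45370/1079801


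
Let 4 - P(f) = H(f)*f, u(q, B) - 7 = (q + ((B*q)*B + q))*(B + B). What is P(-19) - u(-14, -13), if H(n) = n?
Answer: -62608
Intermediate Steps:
u(q, B) = 7 + 2*B*(2*q + q*B**2) (u(q, B) = 7 + (q + ((B*q)*B + q))*(B + B) = 7 + (q + (q*B**2 + q))*(2*B) = 7 + (q + (q + q*B**2))*(2*B) = 7 + (2*q + q*B**2)*(2*B) = 7 + 2*B*(2*q + q*B**2))
P(f) = 4 - f**2 (P(f) = 4 - f*f = 4 - f**2)
P(-19) - u(-14, -13) = (4 - 1*(-19)**2) - (7 + 2*(-14)*(-13)**3 + 4*(-13)*(-14)) = (4 - 1*361) - (7 + 2*(-14)*(-2197) + 728) = (4 - 361) - (7 + 61516 + 728) = -357 - 1*62251 = -357 - 62251 = -62608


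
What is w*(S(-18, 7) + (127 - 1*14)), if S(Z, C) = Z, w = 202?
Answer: 19190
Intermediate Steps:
w*(S(-18, 7) + (127 - 1*14)) = 202*(-18 + (127 - 1*14)) = 202*(-18 + (127 - 14)) = 202*(-18 + 113) = 202*95 = 19190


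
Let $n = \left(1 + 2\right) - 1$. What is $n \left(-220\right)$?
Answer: $-440$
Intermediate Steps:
$n = 2$ ($n = 3 - 1 = 2$)
$n \left(-220\right) = 2 \left(-220\right) = -440$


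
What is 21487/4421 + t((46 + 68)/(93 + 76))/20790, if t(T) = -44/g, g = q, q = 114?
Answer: 1157392834/238137165 ≈ 4.8602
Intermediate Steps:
g = 114
t(T) = -22/57 (t(T) = -44/114 = -44*1/114 = -22/57)
21487/4421 + t((46 + 68)/(93 + 76))/20790 = 21487/4421 - 22/57/20790 = 21487*(1/4421) - 22/57*1/20790 = 21487/4421 - 1/53865 = 1157392834/238137165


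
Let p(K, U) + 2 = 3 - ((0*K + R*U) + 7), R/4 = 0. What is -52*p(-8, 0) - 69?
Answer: 243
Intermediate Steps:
R = 0 (R = 4*0 = 0)
p(K, U) = -6 (p(K, U) = -2 + (3 - ((0*K + 0*U) + 7)) = -2 + (3 - ((0 + 0) + 7)) = -2 + (3 - (0 + 7)) = -2 + (3 - 1*7) = -2 + (3 - 7) = -2 - 4 = -6)
-52*p(-8, 0) - 69 = -52*(-6) - 69 = 312 - 69 = 243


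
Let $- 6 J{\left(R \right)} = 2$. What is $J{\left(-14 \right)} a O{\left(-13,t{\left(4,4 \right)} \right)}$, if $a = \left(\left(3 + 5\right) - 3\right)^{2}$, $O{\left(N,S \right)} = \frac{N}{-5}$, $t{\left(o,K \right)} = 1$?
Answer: $- \frac{65}{3} \approx -21.667$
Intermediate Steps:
$J{\left(R \right)} = - \frac{1}{3}$ ($J{\left(R \right)} = \left(- \frac{1}{6}\right) 2 = - \frac{1}{3}$)
$O{\left(N,S \right)} = - \frac{N}{5}$ ($O{\left(N,S \right)} = N \left(- \frac{1}{5}\right) = - \frac{N}{5}$)
$a = 25$ ($a = \left(8 - 3\right)^{2} = 5^{2} = 25$)
$J{\left(-14 \right)} a O{\left(-13,t{\left(4,4 \right)} \right)} = \left(- \frac{1}{3}\right) 25 \left(\left(- \frac{1}{5}\right) \left(-13\right)\right) = \left(- \frac{25}{3}\right) \frac{13}{5} = - \frac{65}{3}$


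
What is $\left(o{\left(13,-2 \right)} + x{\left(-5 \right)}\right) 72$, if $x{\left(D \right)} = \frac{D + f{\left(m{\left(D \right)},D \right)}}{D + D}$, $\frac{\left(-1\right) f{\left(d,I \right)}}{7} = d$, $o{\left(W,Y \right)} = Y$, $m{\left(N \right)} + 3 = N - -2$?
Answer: $- \frac{2052}{5} \approx -410.4$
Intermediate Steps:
$m{\left(N \right)} = -1 + N$ ($m{\left(N \right)} = -3 + \left(N - -2\right) = -3 + \left(N + 2\right) = -3 + \left(2 + N\right) = -1 + N$)
$f{\left(d,I \right)} = - 7 d$
$x{\left(D \right)} = \frac{7 - 6 D}{2 D}$ ($x{\left(D \right)} = \frac{D - 7 \left(-1 + D\right)}{D + D} = \frac{D - \left(-7 + 7 D\right)}{2 D} = \left(7 - 6 D\right) \frac{1}{2 D} = \frac{7 - 6 D}{2 D}$)
$\left(o{\left(13,-2 \right)} + x{\left(-5 \right)}\right) 72 = \left(-2 - \left(3 - \frac{7}{2 \left(-5\right)}\right)\right) 72 = \left(-2 + \left(-3 + \frac{7}{2} \left(- \frac{1}{5}\right)\right)\right) 72 = \left(-2 - \frac{37}{10}\right) 72 = \left(- \frac{57}{10}\right) 72 = - \frac{2052}{5}$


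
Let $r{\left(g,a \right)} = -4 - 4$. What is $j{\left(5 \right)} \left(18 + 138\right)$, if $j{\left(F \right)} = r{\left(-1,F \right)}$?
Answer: $-1248$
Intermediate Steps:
$r{\left(g,a \right)} = -8$
$j{\left(F \right)} = -8$
$j{\left(5 \right)} \left(18 + 138\right) = - 8 \left(18 + 138\right) = \left(-8\right) 156 = -1248$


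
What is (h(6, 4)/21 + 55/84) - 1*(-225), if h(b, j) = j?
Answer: 18971/84 ≈ 225.85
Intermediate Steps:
(h(6, 4)/21 + 55/84) - 1*(-225) = (4/21 + 55/84) - 1*(-225) = (4*(1/21) + 55*(1/84)) + 225 = (4/21 + 55/84) + 225 = 71/84 + 225 = 18971/84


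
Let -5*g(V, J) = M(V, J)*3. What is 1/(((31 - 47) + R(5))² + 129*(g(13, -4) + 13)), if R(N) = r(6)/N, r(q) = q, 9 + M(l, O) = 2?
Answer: 25/60946 ≈ 0.00041020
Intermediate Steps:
M(l, O) = -7 (M(l, O) = -9 + 2 = -7)
g(V, J) = 21/5 (g(V, J) = -(-7)*3/5 = -⅕*(-21) = 21/5)
R(N) = 6/N
1/(((31 - 47) + R(5))² + 129*(g(13, -4) + 13)) = 1/(((31 - 47) + 6/5)² + 129*(21/5 + 13)) = 1/((-16 + 6*(⅕))² + 129*(86/5)) = 1/((-16 + 6/5)² + 11094/5) = 1/((-74/5)² + 11094/5) = 1/(5476/25 + 11094/5) = 1/(60946/25) = 25/60946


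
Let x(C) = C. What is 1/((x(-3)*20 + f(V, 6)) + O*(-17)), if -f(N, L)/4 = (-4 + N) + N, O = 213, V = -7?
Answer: -1/3609 ≈ -0.00027709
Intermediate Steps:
f(N, L) = 16 - 8*N (f(N, L) = -4*((-4 + N) + N) = -4*(-4 + 2*N) = 16 - 8*N)
1/((x(-3)*20 + f(V, 6)) + O*(-17)) = 1/((-3*20 + (16 - 8*(-7))) + 213*(-17)) = 1/((-60 + (16 + 56)) - 3621) = 1/((-60 + 72) - 3621) = 1/(12 - 3621) = 1/(-3609) = -1/3609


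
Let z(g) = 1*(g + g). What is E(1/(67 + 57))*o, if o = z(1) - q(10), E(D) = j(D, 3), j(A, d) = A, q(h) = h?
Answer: -2/31 ≈ -0.064516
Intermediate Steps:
z(g) = 2*g (z(g) = 1*(2*g) = 2*g)
E(D) = D
o = -8 (o = 2*1 - 1*10 = 2 - 10 = -8)
E(1/(67 + 57))*o = -8/(67 + 57) = -8/124 = (1/124)*(-8) = -2/31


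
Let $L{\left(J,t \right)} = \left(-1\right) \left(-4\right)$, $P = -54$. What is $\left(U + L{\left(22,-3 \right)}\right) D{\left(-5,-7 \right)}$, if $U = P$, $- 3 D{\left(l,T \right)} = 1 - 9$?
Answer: $- \frac{400}{3} \approx -133.33$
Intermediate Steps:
$D{\left(l,T \right)} = \frac{8}{3}$ ($D{\left(l,T \right)} = - \frac{1 - 9}{3} = \left(- \frac{1}{3}\right) \left(-8\right) = \frac{8}{3}$)
$U = -54$
$L{\left(J,t \right)} = 4$
$\left(U + L{\left(22,-3 \right)}\right) D{\left(-5,-7 \right)} = \left(-54 + 4\right) \frac{8}{3} = \left(-50\right) \frac{8}{3} = - \frac{400}{3}$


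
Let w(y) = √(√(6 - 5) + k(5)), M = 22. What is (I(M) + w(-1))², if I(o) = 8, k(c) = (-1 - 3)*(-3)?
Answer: (8 + √13)² ≈ 134.69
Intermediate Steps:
k(c) = 12 (k(c) = -4*(-3) = 12)
w(y) = √13 (w(y) = √(√(6 - 5) + 12) = √(√1 + 12) = √(1 + 12) = √13)
(I(M) + w(-1))² = (8 + √13)²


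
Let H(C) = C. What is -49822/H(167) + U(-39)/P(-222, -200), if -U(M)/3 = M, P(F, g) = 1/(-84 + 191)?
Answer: 2040851/167 ≈ 12221.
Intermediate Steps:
P(F, g) = 1/107
U(M) = -3*M
-49822/H(167) + U(-39)/P(-222, -200) = -49822/167 + (-3*(-39))/(1/107) = -49822*1/167 + 117*107 = -49822/167 + 12519 = 2040851/167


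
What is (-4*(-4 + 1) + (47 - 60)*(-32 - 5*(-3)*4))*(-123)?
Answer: 43296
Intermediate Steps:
(-4*(-4 + 1) + (47 - 60)*(-32 - 5*(-3)*4))*(-123) = (-4*(-3) - 13*(-32 + 15*4))*(-123) = (12 - 13*(-32 + 60))*(-123) = (12 - 13*28)*(-123) = (12 - 364)*(-123) = -352*(-123) = 43296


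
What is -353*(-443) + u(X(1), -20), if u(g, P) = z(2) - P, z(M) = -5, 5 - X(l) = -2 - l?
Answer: 156394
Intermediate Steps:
X(l) = 7 + l (X(l) = 5 - (-2 - l) = 5 + (2 + l) = 7 + l)
u(g, P) = -5 - P
-353*(-443) + u(X(1), -20) = -353*(-443) + (-5 - 1*(-20)) = 156379 + (-5 + 20) = 156379 + 15 = 156394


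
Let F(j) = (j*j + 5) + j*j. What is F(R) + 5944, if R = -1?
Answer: 5951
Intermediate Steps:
F(j) = 5 + 2*j² (F(j) = (j² + 5) + j² = (5 + j²) + j² = 5 + 2*j²)
F(R) + 5944 = (5 + 2*(-1)²) + 5944 = (5 + 2*1) + 5944 = (5 + 2) + 5944 = 7 + 5944 = 5951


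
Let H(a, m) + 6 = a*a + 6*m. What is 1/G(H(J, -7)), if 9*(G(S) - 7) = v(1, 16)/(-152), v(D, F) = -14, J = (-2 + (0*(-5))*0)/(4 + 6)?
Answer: 684/4795 ≈ 0.14265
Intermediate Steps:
J = -1/5 (J = (-2 + 0*0)/10 = (-2 + 0)*(1/10) = -2*1/10 = -1/5 ≈ -0.20000)
H(a, m) = -6 + a**2 + 6*m (H(a, m) = -6 + (a*a + 6*m) = -6 + (a**2 + 6*m) = -6 + a**2 + 6*m)
G(S) = 4795/684 (G(S) = 7 + (-14/(-152))/9 = 7 + (-14*(-1/152))/9 = 7 + (1/9)*(7/76) = 7 + 7/684 = 4795/684)
1/G(H(J, -7)) = 1/(4795/684) = 684/4795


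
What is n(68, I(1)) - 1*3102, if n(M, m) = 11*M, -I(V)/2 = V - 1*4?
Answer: -2354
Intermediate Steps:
I(V) = 8 - 2*V (I(V) = -2*(V - 1*4) = -2*(V - 4) = -2*(-4 + V) = 8 - 2*V)
n(68, I(1)) - 1*3102 = 11*68 - 1*3102 = 748 - 3102 = -2354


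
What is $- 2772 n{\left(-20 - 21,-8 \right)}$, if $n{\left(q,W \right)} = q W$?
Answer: $-909216$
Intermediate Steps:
$n{\left(q,W \right)} = W q$
$- 2772 n{\left(-20 - 21,-8 \right)} = - 2772 \left(- 8 \left(-20 - 21\right)\right) = - 2772 \left(\left(-8\right) \left(-41\right)\right) = \left(-2772\right) 328 = -909216$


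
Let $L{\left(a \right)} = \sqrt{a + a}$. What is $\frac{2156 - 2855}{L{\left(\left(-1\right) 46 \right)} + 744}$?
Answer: $- \frac{130014}{138407} + \frac{699 i \sqrt{23}}{276814} \approx -0.93936 + 0.01211 i$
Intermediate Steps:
$L{\left(a \right)} = \sqrt{2} \sqrt{a}$ ($L{\left(a \right)} = \sqrt{2 a} = \sqrt{2} \sqrt{a}$)
$\frac{2156 - 2855}{L{\left(\left(-1\right) 46 \right)} + 744} = \frac{2156 - 2855}{\sqrt{2} \sqrt{\left(-1\right) 46} + 744} = - \frac{699}{\sqrt{2} \sqrt{-46} + 744} = - \frac{699}{\sqrt{2} i \sqrt{46} + 744} = - \frac{699}{2 i \sqrt{23} + 744} = - \frac{699}{744 + 2 i \sqrt{23}}$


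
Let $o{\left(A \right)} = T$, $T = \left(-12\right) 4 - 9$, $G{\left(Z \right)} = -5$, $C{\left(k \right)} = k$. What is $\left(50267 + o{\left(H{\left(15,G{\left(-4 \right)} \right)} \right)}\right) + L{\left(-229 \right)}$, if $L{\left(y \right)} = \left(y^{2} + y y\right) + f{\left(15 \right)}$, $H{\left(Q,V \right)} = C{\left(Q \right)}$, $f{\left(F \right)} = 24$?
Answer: $155116$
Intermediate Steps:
$H{\left(Q,V \right)} = Q$
$L{\left(y \right)} = 24 + 2 y^{2}$ ($L{\left(y \right)} = \left(y^{2} + y y\right) + 24 = \left(y^{2} + y^{2}\right) + 24 = 2 y^{2} + 24 = 24 + 2 y^{2}$)
$T = -57$ ($T = -48 - 9 = -57$)
$o{\left(A \right)} = -57$
$\left(50267 + o{\left(H{\left(15,G{\left(-4 \right)} \right)} \right)}\right) + L{\left(-229 \right)} = \left(50267 - 57\right) + \left(24 + 2 \left(-229\right)^{2}\right) = 50210 + \left(24 + 2 \cdot 52441\right) = 50210 + \left(24 + 104882\right) = 50210 + 104906 = 155116$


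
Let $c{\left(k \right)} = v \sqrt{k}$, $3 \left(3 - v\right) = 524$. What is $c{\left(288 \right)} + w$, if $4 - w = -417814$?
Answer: $417818 - 2060 \sqrt{2} \approx 4.149 \cdot 10^{5}$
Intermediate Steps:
$v = - \frac{515}{3}$ ($v = 3 - \frac{524}{3} = - \frac{515}{3} \approx -171.67$)
$c{\left(k \right)} = - \frac{515 \sqrt{k}}{3}$
$w = 417818$ ($w = 4 - -417814 = 4 + 417814 = 417818$)
$c{\left(288 \right)} + w = - \frac{515 \sqrt{288}}{3} + 417818 = - \frac{515 \cdot 12 \sqrt{2}}{3} + 417818 = - 2060 \sqrt{2} + 417818 = 417818 - 2060 \sqrt{2}$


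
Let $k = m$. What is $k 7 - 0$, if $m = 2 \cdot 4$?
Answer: $56$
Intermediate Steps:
$m = 8$
$k = 8$
$k 7 - 0 = 8 \cdot 7 - 0 = 56 + \left(-3 + 3\right) = 56 + 0 = 56$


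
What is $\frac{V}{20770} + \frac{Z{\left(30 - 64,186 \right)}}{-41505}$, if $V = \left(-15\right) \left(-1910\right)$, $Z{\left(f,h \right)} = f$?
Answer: $\frac{118982443}{86205885} \approx 1.3802$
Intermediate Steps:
$V = 28650$
$\frac{V}{20770} + \frac{Z{\left(30 - 64,186 \right)}}{-41505} = \frac{28650}{20770} + \frac{30 - 64}{-41505} = 28650 \cdot \frac{1}{20770} + \left(30 - 64\right) \left(- \frac{1}{41505}\right) = \frac{2865}{2077} - - \frac{34}{41505} = \frac{2865}{2077} + \frac{34}{41505} = \frac{118982443}{86205885}$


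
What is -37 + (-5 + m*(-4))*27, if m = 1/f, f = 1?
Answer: -280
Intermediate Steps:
m = 1 (m = 1/1 = 1)
-37 + (-5 + m*(-4))*27 = -37 + (-5 + 1*(-4))*27 = -37 + (-5 - 4)*27 = -37 - 9*27 = -37 - 243 = -280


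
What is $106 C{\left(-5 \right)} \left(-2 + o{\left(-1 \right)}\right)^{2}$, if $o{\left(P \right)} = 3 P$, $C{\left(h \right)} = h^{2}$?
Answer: $66250$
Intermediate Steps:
$106 C{\left(-5 \right)} \left(-2 + o{\left(-1 \right)}\right)^{2} = 106 \left(-5\right)^{2} \left(-2 + 3 \left(-1\right)\right)^{2} = 106 \cdot 25 \left(-2 - 3\right)^{2} = 106 \cdot 25 \left(-5\right)^{2} = 106 \cdot 25 \cdot 25 = 106 \cdot 625 = 66250$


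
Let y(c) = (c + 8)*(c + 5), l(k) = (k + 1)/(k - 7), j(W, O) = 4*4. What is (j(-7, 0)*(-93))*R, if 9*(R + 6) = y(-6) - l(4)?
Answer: 80848/9 ≈ 8983.1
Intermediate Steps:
j(W, O) = 16
l(k) = (1 + k)/(-7 + k)
y(c) = (5 + c)*(8 + c) (y(c) = (8 + c)*(5 + c) = (5 + c)*(8 + c))
R = -163/27 (R = -6 + ((40 + (-6)² + 13*(-6)) - (1 + 4)/(-7 + 4))/9 = -6 + ((40 + 36 - 78) - 5/(-3))/9 = -6 + (-2 - (-1)*5/3)/9 = -6 + (-2 - 1*(-5/3))/9 = -6 + (-2 + 5/3)/9 = -6 + (⅑)*(-⅓) = -6 - 1/27 = -163/27 ≈ -6.0370)
(j(-7, 0)*(-93))*R = (16*(-93))*(-163/27) = -1488*(-163/27) = 80848/9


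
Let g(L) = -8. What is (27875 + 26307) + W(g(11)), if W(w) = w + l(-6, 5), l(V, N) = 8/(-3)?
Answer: 162514/3 ≈ 54171.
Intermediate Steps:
l(V, N) = -8/3 (l(V, N) = 8*(-⅓) = -8/3)
W(w) = -8/3 + w (W(w) = w - 8/3 = -8/3 + w)
(27875 + 26307) + W(g(11)) = (27875 + 26307) + (-8/3 - 8) = 54182 - 32/3 = 162514/3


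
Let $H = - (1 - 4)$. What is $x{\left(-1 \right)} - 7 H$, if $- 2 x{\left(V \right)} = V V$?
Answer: $- \frac{43}{2} \approx -21.5$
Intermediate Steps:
$H = 3$ ($H = \left(-1\right) \left(-3\right) = 3$)
$x{\left(V \right)} = - \frac{V^{2}}{2}$ ($x{\left(V \right)} = - \frac{V V}{2} = - \frac{V^{2}}{2}$)
$x{\left(-1 \right)} - 7 H = - \frac{\left(-1\right)^{2}}{2} - 21 = \left(- \frac{1}{2}\right) 1 - 21 = - \frac{1}{2} - 21 = - \frac{43}{2}$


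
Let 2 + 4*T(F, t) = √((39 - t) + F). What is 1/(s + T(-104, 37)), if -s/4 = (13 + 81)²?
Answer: -94252/3331289831 - 2*I*√102/9993869493 ≈ -2.8293e-5 - 2.0211e-9*I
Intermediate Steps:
T(F, t) = -½ + √(39 + F - t)/4 (T(F, t) = -½ + √((39 - t) + F)/4 = -½ + √(39 + F - t)/4)
s = -35344 (s = -4*(13 + 81)² = -4*94² = -4*8836 = -35344)
1/(s + T(-104, 37)) = 1/(-35344 + (-½ + √(39 - 104 - 1*37)/4)) = 1/(-35344 + (-½ + √(39 - 104 - 37)/4)) = 1/(-35344 + (-½ + √(-102)/4)) = 1/(-35344 + (-½ + (I*√102)/4)) = 1/(-35344 + (-½ + I*√102/4)) = 1/(-70689/2 + I*√102/4)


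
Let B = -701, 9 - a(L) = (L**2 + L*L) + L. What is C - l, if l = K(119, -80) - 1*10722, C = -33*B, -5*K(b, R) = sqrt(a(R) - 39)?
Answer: 33855 + I*sqrt(510) ≈ 33855.0 + 22.583*I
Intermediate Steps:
a(L) = 9 - L - 2*L**2 (a(L) = 9 - ((L**2 + L*L) + L) = 9 - ((L**2 + L**2) + L) = 9 - (2*L**2 + L) = 9 - (L + 2*L**2) = 9 + (-L - 2*L**2) = 9 - L - 2*L**2)
K(b, R) = -sqrt(-30 - R - 2*R**2)/5 (K(b, R) = -sqrt((9 - R - 2*R**2) - 39)/5 = -sqrt(-30 - R - 2*R**2)/5)
C = 23133 (C = -33*(-701) = 23133)
l = -10722 - I*sqrt(510) (l = -sqrt(-30 - 1*(-80) - 2*(-80)**2)/5 - 1*10722 = -sqrt(-30 + 80 - 2*6400)/5 - 10722 = -sqrt(-30 + 80 - 12800)/5 - 10722 = -I*sqrt(510) - 10722 = -10722 - I*sqrt(510) ≈ -10722.0 - 22.583*I)
C - l = 23133 - (-10722 - I*sqrt(510)) = 23133 + (10722 + I*sqrt(510)) = 33855 + I*sqrt(510)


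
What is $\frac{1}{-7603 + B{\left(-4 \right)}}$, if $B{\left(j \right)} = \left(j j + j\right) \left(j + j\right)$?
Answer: $- \frac{1}{7699} \approx -0.00012989$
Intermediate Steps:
$B{\left(j \right)} = 2 j \left(j + j^{2}\right)$ ($B{\left(j \right)} = \left(j^{2} + j\right) 2 j = \left(j + j^{2}\right) 2 j = 2 j \left(j + j^{2}\right)$)
$\frac{1}{-7603 + B{\left(-4 \right)}} = \frac{1}{-7603 + 2 \left(-4\right)^{2} \left(1 - 4\right)} = \frac{1}{-7603 + 2 \cdot 16 \left(-3\right)} = \frac{1}{-7603 - 96} = \frac{1}{-7699} = - \frac{1}{7699}$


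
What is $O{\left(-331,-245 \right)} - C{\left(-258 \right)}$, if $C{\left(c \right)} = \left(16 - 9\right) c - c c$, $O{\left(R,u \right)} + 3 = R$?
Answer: $68036$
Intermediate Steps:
$O{\left(R,u \right)} = -3 + R$
$C{\left(c \right)} = - c^{2} + 7 c$ ($C{\left(c \right)} = \left(16 - 9\right) c - c^{2} = 7 c - c^{2} = - c^{2} + 7 c$)
$O{\left(-331,-245 \right)} - C{\left(-258 \right)} = \left(-3 - 331\right) - - 258 \left(7 - -258\right) = -334 - - 258 \left(7 + 258\right) = -334 - \left(-258\right) 265 = -334 - -68370 = -334 + 68370 = 68036$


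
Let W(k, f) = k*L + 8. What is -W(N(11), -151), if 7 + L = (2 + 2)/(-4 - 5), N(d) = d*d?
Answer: 8035/9 ≈ 892.78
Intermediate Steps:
N(d) = d²
L = -67/9 (L = -7 + (2 + 2)/(-4 - 5) = -7 + 4/(-9) = -7 + 4*(-⅑) = -7 - 4/9 = -67/9 ≈ -7.4444)
W(k, f) = 8 - 67*k/9 (W(k, f) = k*(-67/9) + 8 = -67*k/9 + 8 = 8 - 67*k/9)
-W(N(11), -151) = -(8 - 67/9*11²) = -(8 - 67/9*121) = -(8 - 8107/9) = -1*(-8035/9) = 8035/9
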